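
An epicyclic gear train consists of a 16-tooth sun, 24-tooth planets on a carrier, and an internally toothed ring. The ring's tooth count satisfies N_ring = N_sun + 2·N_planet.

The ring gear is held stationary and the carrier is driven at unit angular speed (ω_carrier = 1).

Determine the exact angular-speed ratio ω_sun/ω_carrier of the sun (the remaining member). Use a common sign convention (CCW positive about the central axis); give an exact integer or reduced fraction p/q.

5

N_ring = 16 + 2·24 = 64
16(ω_s−ω_c) = −64(ω_r−ω_c),  ω_r=0, ω_c=1
ω_s = 1 − (64/16)(0−1) = 5
ω_s/ω_c = 5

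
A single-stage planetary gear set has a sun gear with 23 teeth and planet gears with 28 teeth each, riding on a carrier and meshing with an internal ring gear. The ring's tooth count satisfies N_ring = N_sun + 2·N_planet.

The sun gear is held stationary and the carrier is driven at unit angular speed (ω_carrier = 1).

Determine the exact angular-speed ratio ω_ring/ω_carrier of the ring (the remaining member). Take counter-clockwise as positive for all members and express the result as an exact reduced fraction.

N_ring = 23 + 2·28 = 79
23(ω_s−ω_c) = −79(ω_r−ω_c),  ω_s=0, ω_c=1
ω_r = 1 − (23/79)(0−1) = 102/79
ω_r/ω_c = 102/79

102/79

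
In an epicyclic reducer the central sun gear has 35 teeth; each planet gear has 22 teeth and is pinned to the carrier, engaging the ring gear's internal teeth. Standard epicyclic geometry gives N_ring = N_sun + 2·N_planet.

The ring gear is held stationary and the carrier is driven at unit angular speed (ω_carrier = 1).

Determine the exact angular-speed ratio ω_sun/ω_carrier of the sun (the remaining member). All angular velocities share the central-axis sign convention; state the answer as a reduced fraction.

114/35

N_ring = 35 + 2·22 = 79
35(ω_s−ω_c) = −79(ω_r−ω_c),  ω_r=0, ω_c=1
ω_s = 1 − (79/35)(0−1) = 114/35
ω_s/ω_c = 114/35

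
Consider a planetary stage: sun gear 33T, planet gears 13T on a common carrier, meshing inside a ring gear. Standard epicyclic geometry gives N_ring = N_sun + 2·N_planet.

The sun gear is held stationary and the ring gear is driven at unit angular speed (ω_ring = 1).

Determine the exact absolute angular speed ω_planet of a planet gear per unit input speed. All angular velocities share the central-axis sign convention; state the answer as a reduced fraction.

N_ring = 33 + 2·13 = 59
33(ω_s−ω_c) = −59(ω_r−ω_c),  ω_s=0, ω_r=1
33(0−ω_c) = −59(1−ω_c)  ⇒  92ω_c = 59  ⇒  ω_c = 59/92
sun–planet: 33·(0−59/92) = −13·(ω_p−ω_c)  ⇒  ω_p−ω_c = −(33/13)·(-59/92) = 1947/1196
ω_p = 59/92 + 1947/1196 = 59/26

59/26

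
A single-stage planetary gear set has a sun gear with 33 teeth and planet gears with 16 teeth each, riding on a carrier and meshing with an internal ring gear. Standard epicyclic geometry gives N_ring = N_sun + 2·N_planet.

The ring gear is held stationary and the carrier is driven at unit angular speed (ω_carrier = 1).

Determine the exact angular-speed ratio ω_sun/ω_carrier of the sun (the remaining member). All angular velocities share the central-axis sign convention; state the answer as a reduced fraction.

98/33

N_ring = 33 + 2·16 = 65
33(ω_s−ω_c) = −65(ω_r−ω_c),  ω_r=0, ω_c=1
ω_s = 1 − (65/33)(0−1) = 98/33
ω_s/ω_c = 98/33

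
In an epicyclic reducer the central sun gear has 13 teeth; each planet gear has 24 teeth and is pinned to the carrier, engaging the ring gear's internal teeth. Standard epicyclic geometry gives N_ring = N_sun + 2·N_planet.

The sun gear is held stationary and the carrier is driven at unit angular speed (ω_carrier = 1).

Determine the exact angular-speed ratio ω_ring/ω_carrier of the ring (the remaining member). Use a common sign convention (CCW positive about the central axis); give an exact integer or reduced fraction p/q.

74/61

N_ring = 13 + 2·24 = 61
13(ω_s−ω_c) = −61(ω_r−ω_c),  ω_s=0, ω_c=1
ω_r = 1 − (13/61)(0−1) = 74/61
ω_r/ω_c = 74/61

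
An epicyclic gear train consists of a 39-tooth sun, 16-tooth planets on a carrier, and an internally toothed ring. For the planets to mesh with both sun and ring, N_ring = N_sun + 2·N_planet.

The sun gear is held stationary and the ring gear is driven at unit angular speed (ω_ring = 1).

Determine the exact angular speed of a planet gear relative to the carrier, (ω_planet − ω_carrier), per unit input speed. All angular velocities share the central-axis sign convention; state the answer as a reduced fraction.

N_ring = 39 + 2·16 = 71
39(ω_s−ω_c) = −71(ω_r−ω_c),  ω_s=0, ω_r=1
39(0−ω_c) = −71(1−ω_c)  ⇒  110ω_c = 71  ⇒  ω_c = 71/110
sun–planet: 39·(0−71/110) = −16·(ω_p−ω_c)  ⇒  ω_p−ω_c = −(39/16)·(-71/110) = 2769/1760

2769/1760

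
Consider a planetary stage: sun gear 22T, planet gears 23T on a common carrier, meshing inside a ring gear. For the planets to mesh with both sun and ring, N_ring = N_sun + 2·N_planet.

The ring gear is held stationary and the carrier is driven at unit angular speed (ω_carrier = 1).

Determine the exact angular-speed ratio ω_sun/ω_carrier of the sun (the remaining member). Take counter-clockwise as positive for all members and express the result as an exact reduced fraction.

45/11

N_ring = 22 + 2·23 = 68
22(ω_s−ω_c) = −68(ω_r−ω_c),  ω_r=0, ω_c=1
ω_s = 1 − (68/22)(0−1) = 45/11
ω_s/ω_c = 45/11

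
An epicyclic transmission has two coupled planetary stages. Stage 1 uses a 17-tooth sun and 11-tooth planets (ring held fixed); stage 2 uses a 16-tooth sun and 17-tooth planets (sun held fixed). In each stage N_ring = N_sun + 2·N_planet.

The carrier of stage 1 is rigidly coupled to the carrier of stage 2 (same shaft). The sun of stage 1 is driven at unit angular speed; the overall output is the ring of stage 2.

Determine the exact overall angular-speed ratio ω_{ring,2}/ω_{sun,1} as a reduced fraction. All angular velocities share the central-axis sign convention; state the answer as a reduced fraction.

Stage 1: N_ring = 17 + 2·11 = 39
Stage 1: 17(ω_s−ω_c) = −39(ω_r−ω_c),  ω_r=0, ω_s=1
Stage 1: 17(1−ω_c) = −39(0−ω_c)  ⇒  56ω_c = 17  ⇒  ω_c = 17/56
  ⇒ ω_c¹/ω_s¹ = 17/56
Stage 2: N_ring = 16 + 2·17 = 50
Stage 2: 16(ω_s−ω_c) = −50(ω_r−ω_c),  ω_s=0, ω_c=1
Stage 2: ω_r = 1 − (16/50)(0−1) = 33/25
  ⇒ ω_r²/ω_c² = 33/25
Coupling ω_c² = ω_c¹ ⇒ overall = 17/56 × 33/25 = 561/1400

561/1400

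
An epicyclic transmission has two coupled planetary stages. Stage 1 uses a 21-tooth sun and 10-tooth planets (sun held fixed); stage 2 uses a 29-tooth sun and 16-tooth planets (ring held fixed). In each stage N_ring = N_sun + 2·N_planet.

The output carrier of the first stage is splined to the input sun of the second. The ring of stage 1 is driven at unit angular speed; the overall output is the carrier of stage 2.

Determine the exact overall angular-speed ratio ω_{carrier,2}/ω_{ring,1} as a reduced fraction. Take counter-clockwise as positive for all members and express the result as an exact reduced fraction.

Stage 1: N_ring = 21 + 2·10 = 41
Stage 1: 21(ω_s−ω_c) = −41(ω_r−ω_c),  ω_s=0, ω_r=1
Stage 1: 21(0−ω_c) = −41(1−ω_c)  ⇒  62ω_c = 41  ⇒  ω_c = 41/62
  ⇒ ω_c¹/ω_r¹ = 41/62
Stage 2: N_ring = 29 + 2·16 = 61
Stage 2: 29(ω_s−ω_c) = −61(ω_r−ω_c),  ω_r=0, ω_s=1
Stage 2: 29(1−ω_c) = −61(0−ω_c)  ⇒  90ω_c = 29  ⇒  ω_c = 29/90
  ⇒ ω_c²/ω_s² = 29/90
Coupling ω_s² = ω_c¹ ⇒ overall = 41/62 × 29/90 = 1189/5580

1189/5580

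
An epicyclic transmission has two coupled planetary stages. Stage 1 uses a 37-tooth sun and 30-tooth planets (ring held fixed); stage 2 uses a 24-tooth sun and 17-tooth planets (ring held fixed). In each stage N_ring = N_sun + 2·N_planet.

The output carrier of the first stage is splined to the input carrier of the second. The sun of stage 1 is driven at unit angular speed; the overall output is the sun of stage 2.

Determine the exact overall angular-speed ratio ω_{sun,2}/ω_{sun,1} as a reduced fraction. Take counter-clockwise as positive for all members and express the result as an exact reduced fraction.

1517/1608

Stage 1: N_ring = 37 + 2·30 = 97
Stage 1: 37(ω_s−ω_c) = −97(ω_r−ω_c),  ω_r=0, ω_s=1
Stage 1: 37(1−ω_c) = −97(0−ω_c)  ⇒  134ω_c = 37  ⇒  ω_c = 37/134
  ⇒ ω_c¹/ω_s¹ = 37/134
Stage 2: N_ring = 24 + 2·17 = 58
Stage 2: 24(ω_s−ω_c) = −58(ω_r−ω_c),  ω_r=0, ω_c=1
Stage 2: ω_s = 1 − (58/24)(0−1) = 41/12
  ⇒ ω_s²/ω_c² = 41/12
Coupling ω_c² = ω_c¹ ⇒ overall = 37/134 × 41/12 = 1517/1608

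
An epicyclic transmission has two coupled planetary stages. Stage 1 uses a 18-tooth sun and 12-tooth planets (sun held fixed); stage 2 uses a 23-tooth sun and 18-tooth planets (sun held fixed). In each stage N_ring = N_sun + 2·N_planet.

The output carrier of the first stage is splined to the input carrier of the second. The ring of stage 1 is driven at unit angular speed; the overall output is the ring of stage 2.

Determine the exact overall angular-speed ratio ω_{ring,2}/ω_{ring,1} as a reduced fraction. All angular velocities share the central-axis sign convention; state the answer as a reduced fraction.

Stage 1: N_ring = 18 + 2·12 = 42
Stage 1: 18(ω_s−ω_c) = −42(ω_r−ω_c),  ω_s=0, ω_r=1
Stage 1: 18(0−ω_c) = −42(1−ω_c)  ⇒  60ω_c = 42  ⇒  ω_c = 7/10
  ⇒ ω_c¹/ω_r¹ = 7/10
Stage 2: N_ring = 23 + 2·18 = 59
Stage 2: 23(ω_s−ω_c) = −59(ω_r−ω_c),  ω_s=0, ω_c=1
Stage 2: ω_r = 1 − (23/59)(0−1) = 82/59
  ⇒ ω_r²/ω_c² = 82/59
Coupling ω_c² = ω_c¹ ⇒ overall = 7/10 × 82/59 = 287/295

287/295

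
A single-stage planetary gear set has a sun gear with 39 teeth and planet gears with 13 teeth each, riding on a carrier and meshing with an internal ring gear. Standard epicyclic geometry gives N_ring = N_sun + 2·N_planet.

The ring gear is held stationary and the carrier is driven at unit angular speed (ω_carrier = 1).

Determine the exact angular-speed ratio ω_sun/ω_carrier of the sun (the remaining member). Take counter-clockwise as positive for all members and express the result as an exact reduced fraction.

8/3

N_ring = 39 + 2·13 = 65
39(ω_s−ω_c) = −65(ω_r−ω_c),  ω_r=0, ω_c=1
ω_s = 1 − (65/39)(0−1) = 8/3
ω_s/ω_c = 8/3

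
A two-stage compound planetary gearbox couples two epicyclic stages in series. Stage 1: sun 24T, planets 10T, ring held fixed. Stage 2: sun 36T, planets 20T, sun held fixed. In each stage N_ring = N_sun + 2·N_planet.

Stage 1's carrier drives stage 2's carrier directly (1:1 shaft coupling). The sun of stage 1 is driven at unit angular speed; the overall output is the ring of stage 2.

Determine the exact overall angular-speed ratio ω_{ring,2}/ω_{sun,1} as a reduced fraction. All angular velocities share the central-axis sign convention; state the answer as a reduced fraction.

168/323

Stage 1: N_ring = 24 + 2·10 = 44
Stage 1: 24(ω_s−ω_c) = −44(ω_r−ω_c),  ω_r=0, ω_s=1
Stage 1: 24(1−ω_c) = −44(0−ω_c)  ⇒  68ω_c = 24  ⇒  ω_c = 6/17
  ⇒ ω_c¹/ω_s¹ = 6/17
Stage 2: N_ring = 36 + 2·20 = 76
Stage 2: 36(ω_s−ω_c) = −76(ω_r−ω_c),  ω_s=0, ω_c=1
Stage 2: ω_r = 1 − (36/76)(0−1) = 28/19
  ⇒ ω_r²/ω_c² = 28/19
Coupling ω_c² = ω_c¹ ⇒ overall = 6/17 × 28/19 = 168/323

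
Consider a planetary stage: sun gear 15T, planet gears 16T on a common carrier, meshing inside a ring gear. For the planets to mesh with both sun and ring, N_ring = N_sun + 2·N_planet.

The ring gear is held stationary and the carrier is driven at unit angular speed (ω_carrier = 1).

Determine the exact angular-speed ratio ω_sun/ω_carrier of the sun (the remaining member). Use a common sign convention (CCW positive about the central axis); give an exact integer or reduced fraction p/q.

62/15

N_ring = 15 + 2·16 = 47
15(ω_s−ω_c) = −47(ω_r−ω_c),  ω_r=0, ω_c=1
ω_s = 1 − (47/15)(0−1) = 62/15
ω_s/ω_c = 62/15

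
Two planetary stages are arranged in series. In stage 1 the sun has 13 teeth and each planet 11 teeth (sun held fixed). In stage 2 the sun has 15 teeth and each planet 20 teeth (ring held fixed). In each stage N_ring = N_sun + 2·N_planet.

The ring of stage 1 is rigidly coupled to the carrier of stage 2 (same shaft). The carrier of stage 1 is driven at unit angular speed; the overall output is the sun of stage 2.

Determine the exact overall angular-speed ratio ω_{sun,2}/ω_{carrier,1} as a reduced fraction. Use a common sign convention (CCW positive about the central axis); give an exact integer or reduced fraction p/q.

32/5

Stage 1: N_ring = 13 + 2·11 = 35
Stage 1: 13(ω_s−ω_c) = −35(ω_r−ω_c),  ω_s=0, ω_c=1
Stage 1: ω_r = 1 − (13/35)(0−1) = 48/35
  ⇒ ω_r¹/ω_c¹ = 48/35
Stage 2: N_ring = 15 + 2·20 = 55
Stage 2: 15(ω_s−ω_c) = −55(ω_r−ω_c),  ω_r=0, ω_c=1
Stage 2: ω_s = 1 − (55/15)(0−1) = 14/3
  ⇒ ω_s²/ω_c² = 14/3
Coupling ω_c² = ω_r¹ ⇒ overall = 48/35 × 14/3 = 32/5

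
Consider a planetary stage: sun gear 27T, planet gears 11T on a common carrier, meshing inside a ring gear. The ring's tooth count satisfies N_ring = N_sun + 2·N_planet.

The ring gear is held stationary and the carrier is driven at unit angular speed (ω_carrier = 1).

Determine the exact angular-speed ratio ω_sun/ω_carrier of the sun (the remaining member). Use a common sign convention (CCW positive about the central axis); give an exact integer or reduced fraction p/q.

76/27

N_ring = 27 + 2·11 = 49
27(ω_s−ω_c) = −49(ω_r−ω_c),  ω_r=0, ω_c=1
ω_s = 1 − (49/27)(0−1) = 76/27
ω_s/ω_c = 76/27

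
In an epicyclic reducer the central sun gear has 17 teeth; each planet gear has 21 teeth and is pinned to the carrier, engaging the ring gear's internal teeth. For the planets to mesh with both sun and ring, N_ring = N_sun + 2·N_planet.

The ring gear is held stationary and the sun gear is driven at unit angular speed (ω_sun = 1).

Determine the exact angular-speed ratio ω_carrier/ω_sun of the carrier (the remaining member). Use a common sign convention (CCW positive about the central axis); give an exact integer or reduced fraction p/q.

N_ring = 17 + 2·21 = 59
17(ω_s−ω_c) = −59(ω_r−ω_c),  ω_r=0, ω_s=1
17(1−ω_c) = −59(0−ω_c)  ⇒  76ω_c = 17  ⇒  ω_c = 17/76
ω_c/ω_s = 17/76

17/76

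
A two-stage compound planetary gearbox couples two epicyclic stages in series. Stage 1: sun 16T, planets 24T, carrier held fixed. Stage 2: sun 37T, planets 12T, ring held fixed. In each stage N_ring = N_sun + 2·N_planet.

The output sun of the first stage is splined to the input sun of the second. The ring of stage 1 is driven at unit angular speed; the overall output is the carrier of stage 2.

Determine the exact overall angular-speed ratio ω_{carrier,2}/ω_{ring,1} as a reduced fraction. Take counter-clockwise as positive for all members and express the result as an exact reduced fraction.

Stage 1: N_ring = 16 + 2·24 = 64
Stage 1: 16(ω_s−ω_c) = −64(ω_r−ω_c),  ω_c=0, ω_r=1
Stage 1: ω_s = 0 − (64/16)(1−0) = -4
  ⇒ ω_s¹/ω_r¹ = -4
Stage 2: N_ring = 37 + 2·12 = 61
Stage 2: 37(ω_s−ω_c) = −61(ω_r−ω_c),  ω_r=0, ω_s=1
Stage 2: 37(1−ω_c) = −61(0−ω_c)  ⇒  98ω_c = 37  ⇒  ω_c = 37/98
  ⇒ ω_c²/ω_s² = 37/98
Coupling ω_s² = ω_s¹ ⇒ overall = -4 × 37/98 = -74/49

-74/49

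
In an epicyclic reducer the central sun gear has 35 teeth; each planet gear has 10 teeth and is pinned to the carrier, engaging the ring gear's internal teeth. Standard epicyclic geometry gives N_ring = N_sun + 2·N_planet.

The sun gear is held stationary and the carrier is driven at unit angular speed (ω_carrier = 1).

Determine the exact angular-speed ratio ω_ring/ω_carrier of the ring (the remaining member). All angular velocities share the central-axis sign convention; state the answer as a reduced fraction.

N_ring = 35 + 2·10 = 55
35(ω_s−ω_c) = −55(ω_r−ω_c),  ω_s=0, ω_c=1
ω_r = 1 − (35/55)(0−1) = 18/11
ω_r/ω_c = 18/11

18/11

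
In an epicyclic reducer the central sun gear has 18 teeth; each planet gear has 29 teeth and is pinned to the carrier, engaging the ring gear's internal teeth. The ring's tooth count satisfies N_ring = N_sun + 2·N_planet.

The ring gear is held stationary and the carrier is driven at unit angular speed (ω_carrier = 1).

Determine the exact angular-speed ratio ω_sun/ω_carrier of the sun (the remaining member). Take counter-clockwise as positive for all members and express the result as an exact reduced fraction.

47/9

N_ring = 18 + 2·29 = 76
18(ω_s−ω_c) = −76(ω_r−ω_c),  ω_r=0, ω_c=1
ω_s = 1 − (76/18)(0−1) = 47/9
ω_s/ω_c = 47/9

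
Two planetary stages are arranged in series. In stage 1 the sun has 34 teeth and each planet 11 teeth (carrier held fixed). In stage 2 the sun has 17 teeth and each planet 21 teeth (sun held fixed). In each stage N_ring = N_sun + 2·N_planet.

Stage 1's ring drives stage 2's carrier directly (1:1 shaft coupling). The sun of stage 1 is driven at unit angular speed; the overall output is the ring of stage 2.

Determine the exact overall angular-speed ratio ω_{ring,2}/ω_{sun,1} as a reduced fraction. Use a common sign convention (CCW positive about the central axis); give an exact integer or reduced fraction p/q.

-323/413

Stage 1: N_ring = 34 + 2·11 = 56
Stage 1: 34(ω_s−ω_c) = −56(ω_r−ω_c),  ω_c=0, ω_s=1
Stage 1: ω_r = 0 − (34/56)(1−0) = -17/28
  ⇒ ω_r¹/ω_s¹ = -17/28
Stage 2: N_ring = 17 + 2·21 = 59
Stage 2: 17(ω_s−ω_c) = −59(ω_r−ω_c),  ω_s=0, ω_c=1
Stage 2: ω_r = 1 − (17/59)(0−1) = 76/59
  ⇒ ω_r²/ω_c² = 76/59
Coupling ω_c² = ω_r¹ ⇒ overall = -17/28 × 76/59 = -323/413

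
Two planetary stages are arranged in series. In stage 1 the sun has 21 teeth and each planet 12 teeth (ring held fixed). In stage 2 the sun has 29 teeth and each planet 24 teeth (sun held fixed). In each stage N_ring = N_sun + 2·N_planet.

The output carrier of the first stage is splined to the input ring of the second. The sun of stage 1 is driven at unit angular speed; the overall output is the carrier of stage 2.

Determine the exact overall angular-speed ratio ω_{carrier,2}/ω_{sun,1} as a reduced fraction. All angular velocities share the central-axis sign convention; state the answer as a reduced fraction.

49/212

Stage 1: N_ring = 21 + 2·12 = 45
Stage 1: 21(ω_s−ω_c) = −45(ω_r−ω_c),  ω_r=0, ω_s=1
Stage 1: 21(1−ω_c) = −45(0−ω_c)  ⇒  66ω_c = 21  ⇒  ω_c = 7/22
  ⇒ ω_c¹/ω_s¹ = 7/22
Stage 2: N_ring = 29 + 2·24 = 77
Stage 2: 29(ω_s−ω_c) = −77(ω_r−ω_c),  ω_s=0, ω_r=1
Stage 2: 29(0−ω_c) = −77(1−ω_c)  ⇒  106ω_c = 77  ⇒  ω_c = 77/106
  ⇒ ω_c²/ω_r² = 77/106
Coupling ω_r² = ω_c¹ ⇒ overall = 7/22 × 77/106 = 49/212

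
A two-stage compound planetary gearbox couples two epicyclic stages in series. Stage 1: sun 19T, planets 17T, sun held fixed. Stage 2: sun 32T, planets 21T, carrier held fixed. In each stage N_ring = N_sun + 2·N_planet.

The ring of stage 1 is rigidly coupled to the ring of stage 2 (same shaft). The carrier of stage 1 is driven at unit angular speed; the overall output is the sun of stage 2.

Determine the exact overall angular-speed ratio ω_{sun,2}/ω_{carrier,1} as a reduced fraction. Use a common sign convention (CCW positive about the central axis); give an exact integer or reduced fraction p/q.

-333/106

Stage 1: N_ring = 19 + 2·17 = 53
Stage 1: 19(ω_s−ω_c) = −53(ω_r−ω_c),  ω_s=0, ω_c=1
Stage 1: ω_r = 1 − (19/53)(0−1) = 72/53
  ⇒ ω_r¹/ω_c¹ = 72/53
Stage 2: N_ring = 32 + 2·21 = 74
Stage 2: 32(ω_s−ω_c) = −74(ω_r−ω_c),  ω_c=0, ω_r=1
Stage 2: ω_s = 0 − (74/32)(1−0) = -37/16
  ⇒ ω_s²/ω_r² = -37/16
Coupling ω_r² = ω_r¹ ⇒ overall = 72/53 × -37/16 = -333/106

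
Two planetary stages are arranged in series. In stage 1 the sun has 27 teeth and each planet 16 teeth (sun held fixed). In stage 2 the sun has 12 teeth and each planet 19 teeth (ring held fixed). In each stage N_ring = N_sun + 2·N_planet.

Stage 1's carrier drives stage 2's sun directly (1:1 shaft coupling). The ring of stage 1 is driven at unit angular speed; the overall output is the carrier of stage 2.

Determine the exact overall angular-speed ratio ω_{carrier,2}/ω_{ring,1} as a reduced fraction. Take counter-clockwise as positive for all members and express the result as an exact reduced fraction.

Stage 1: N_ring = 27 + 2·16 = 59
Stage 1: 27(ω_s−ω_c) = −59(ω_r−ω_c),  ω_s=0, ω_r=1
Stage 1: 27(0−ω_c) = −59(1−ω_c)  ⇒  86ω_c = 59  ⇒  ω_c = 59/86
  ⇒ ω_c¹/ω_r¹ = 59/86
Stage 2: N_ring = 12 + 2·19 = 50
Stage 2: 12(ω_s−ω_c) = −50(ω_r−ω_c),  ω_r=0, ω_s=1
Stage 2: 12(1−ω_c) = −50(0−ω_c)  ⇒  62ω_c = 12  ⇒  ω_c = 6/31
  ⇒ ω_c²/ω_s² = 6/31
Coupling ω_s² = ω_c¹ ⇒ overall = 59/86 × 6/31 = 177/1333

177/1333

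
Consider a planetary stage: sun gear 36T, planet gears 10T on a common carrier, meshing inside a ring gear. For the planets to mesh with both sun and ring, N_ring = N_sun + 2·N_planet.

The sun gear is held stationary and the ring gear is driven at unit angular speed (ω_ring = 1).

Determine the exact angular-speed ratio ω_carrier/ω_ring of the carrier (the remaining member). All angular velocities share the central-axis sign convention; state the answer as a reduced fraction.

14/23

N_ring = 36 + 2·10 = 56
36(ω_s−ω_c) = −56(ω_r−ω_c),  ω_s=0, ω_r=1
36(0−ω_c) = −56(1−ω_c)  ⇒  92ω_c = 56  ⇒  ω_c = 14/23
ω_c/ω_r = 14/23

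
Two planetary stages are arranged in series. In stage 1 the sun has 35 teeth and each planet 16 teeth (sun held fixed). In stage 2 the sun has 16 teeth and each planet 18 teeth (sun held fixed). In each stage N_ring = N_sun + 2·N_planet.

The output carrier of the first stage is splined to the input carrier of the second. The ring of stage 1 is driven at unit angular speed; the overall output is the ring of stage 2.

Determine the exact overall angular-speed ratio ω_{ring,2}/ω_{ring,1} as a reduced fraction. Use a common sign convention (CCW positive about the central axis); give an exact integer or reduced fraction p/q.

Stage 1: N_ring = 35 + 2·16 = 67
Stage 1: 35(ω_s−ω_c) = −67(ω_r−ω_c),  ω_s=0, ω_r=1
Stage 1: 35(0−ω_c) = −67(1−ω_c)  ⇒  102ω_c = 67  ⇒  ω_c = 67/102
  ⇒ ω_c¹/ω_r¹ = 67/102
Stage 2: N_ring = 16 + 2·18 = 52
Stage 2: 16(ω_s−ω_c) = −52(ω_r−ω_c),  ω_s=0, ω_c=1
Stage 2: ω_r = 1 − (16/52)(0−1) = 17/13
  ⇒ ω_r²/ω_c² = 17/13
Coupling ω_c² = ω_c¹ ⇒ overall = 67/102 × 17/13 = 67/78

67/78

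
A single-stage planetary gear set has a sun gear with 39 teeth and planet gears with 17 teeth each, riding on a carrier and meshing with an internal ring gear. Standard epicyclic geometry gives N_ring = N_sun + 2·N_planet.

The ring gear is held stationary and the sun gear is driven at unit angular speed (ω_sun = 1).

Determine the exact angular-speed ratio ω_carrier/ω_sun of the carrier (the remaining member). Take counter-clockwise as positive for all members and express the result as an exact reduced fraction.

N_ring = 39 + 2·17 = 73
39(ω_s−ω_c) = −73(ω_r−ω_c),  ω_r=0, ω_s=1
39(1−ω_c) = −73(0−ω_c)  ⇒  112ω_c = 39  ⇒  ω_c = 39/112
ω_c/ω_s = 39/112

39/112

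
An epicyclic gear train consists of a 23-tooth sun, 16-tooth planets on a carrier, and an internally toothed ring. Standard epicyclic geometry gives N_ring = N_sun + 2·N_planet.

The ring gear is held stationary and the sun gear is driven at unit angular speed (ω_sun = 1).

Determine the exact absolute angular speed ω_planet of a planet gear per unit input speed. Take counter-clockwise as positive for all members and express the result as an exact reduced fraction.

-23/32

N_ring = 23 + 2·16 = 55
23(ω_s−ω_c) = −55(ω_r−ω_c),  ω_r=0, ω_s=1
23(1−ω_c) = −55(0−ω_c)  ⇒  78ω_c = 23  ⇒  ω_c = 23/78
sun–planet: 23·(1−23/78) = −16·(ω_p−ω_c)  ⇒  ω_p−ω_c = −(23/16)·(55/78) = -1265/1248
ω_p = 23/78 − 1265/1248 = -23/32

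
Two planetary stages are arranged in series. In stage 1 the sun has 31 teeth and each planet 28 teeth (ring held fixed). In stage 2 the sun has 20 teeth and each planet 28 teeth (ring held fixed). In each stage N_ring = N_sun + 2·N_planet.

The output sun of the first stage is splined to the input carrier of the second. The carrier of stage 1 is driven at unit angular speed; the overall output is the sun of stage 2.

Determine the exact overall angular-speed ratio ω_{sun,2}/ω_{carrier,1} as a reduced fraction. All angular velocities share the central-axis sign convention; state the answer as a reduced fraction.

2832/155

Stage 1: N_ring = 31 + 2·28 = 87
Stage 1: 31(ω_s−ω_c) = −87(ω_r−ω_c),  ω_r=0, ω_c=1
Stage 1: ω_s = 1 − (87/31)(0−1) = 118/31
  ⇒ ω_s¹/ω_c¹ = 118/31
Stage 2: N_ring = 20 + 2·28 = 76
Stage 2: 20(ω_s−ω_c) = −76(ω_r−ω_c),  ω_r=0, ω_c=1
Stage 2: ω_s = 1 − (76/20)(0−1) = 24/5
  ⇒ ω_s²/ω_c² = 24/5
Coupling ω_c² = ω_s¹ ⇒ overall = 118/31 × 24/5 = 2832/155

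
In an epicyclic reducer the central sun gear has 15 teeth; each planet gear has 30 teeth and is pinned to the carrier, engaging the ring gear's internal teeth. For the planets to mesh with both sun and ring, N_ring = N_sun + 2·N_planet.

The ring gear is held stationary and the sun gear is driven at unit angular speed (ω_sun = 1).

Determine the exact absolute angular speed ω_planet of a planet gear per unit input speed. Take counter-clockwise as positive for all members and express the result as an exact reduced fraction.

N_ring = 15 + 2·30 = 75
15(ω_s−ω_c) = −75(ω_r−ω_c),  ω_r=0, ω_s=1
15(1−ω_c) = −75(0−ω_c)  ⇒  90ω_c = 15  ⇒  ω_c = 1/6
sun–planet: 15·(1−1/6) = −30·(ω_p−ω_c)  ⇒  ω_p−ω_c = −(15/30)·(5/6) = -5/12
ω_p = 1/6 − 5/12 = -1/4

-1/4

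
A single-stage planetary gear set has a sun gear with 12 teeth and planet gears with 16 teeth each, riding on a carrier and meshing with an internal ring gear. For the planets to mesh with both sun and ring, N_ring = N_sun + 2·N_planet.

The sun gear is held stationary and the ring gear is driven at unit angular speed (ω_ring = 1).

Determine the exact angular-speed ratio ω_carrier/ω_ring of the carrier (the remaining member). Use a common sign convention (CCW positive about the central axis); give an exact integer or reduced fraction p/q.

11/14

N_ring = 12 + 2·16 = 44
12(ω_s−ω_c) = −44(ω_r−ω_c),  ω_s=0, ω_r=1
12(0−ω_c) = −44(1−ω_c)  ⇒  56ω_c = 44  ⇒  ω_c = 11/14
ω_c/ω_r = 11/14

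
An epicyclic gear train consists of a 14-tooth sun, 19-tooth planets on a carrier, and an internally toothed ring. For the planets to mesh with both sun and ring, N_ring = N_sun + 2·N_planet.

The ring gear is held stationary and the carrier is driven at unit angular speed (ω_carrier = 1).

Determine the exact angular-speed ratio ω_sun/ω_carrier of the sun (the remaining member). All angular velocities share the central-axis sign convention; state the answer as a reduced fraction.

33/7

N_ring = 14 + 2·19 = 52
14(ω_s−ω_c) = −52(ω_r−ω_c),  ω_r=0, ω_c=1
ω_s = 1 − (52/14)(0−1) = 33/7
ω_s/ω_c = 33/7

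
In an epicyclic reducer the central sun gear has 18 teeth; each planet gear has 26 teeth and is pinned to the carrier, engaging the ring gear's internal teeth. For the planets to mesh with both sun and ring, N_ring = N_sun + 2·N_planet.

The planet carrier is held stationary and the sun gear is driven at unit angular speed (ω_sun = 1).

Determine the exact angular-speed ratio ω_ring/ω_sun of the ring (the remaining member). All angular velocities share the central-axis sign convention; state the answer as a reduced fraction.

N_ring = 18 + 2·26 = 70
18(ω_s−ω_c) = −70(ω_r−ω_c),  ω_c=0, ω_s=1
ω_r = 0 − (18/70)(1−0) = -9/35
ω_r/ω_s = -9/35

-9/35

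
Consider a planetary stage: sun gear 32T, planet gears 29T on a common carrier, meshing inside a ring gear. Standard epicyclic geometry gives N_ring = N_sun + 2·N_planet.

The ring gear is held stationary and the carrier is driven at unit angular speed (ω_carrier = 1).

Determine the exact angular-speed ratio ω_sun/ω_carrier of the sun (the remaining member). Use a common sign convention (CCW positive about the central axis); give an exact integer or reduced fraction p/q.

N_ring = 32 + 2·29 = 90
32(ω_s−ω_c) = −90(ω_r−ω_c),  ω_r=0, ω_c=1
ω_s = 1 − (90/32)(0−1) = 61/16
ω_s/ω_c = 61/16

61/16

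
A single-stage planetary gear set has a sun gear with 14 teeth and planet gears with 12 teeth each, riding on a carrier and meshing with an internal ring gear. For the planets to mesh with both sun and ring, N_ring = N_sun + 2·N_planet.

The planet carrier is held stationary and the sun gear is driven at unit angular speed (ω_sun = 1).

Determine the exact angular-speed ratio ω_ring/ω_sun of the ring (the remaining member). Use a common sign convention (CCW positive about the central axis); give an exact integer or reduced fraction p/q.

-7/19

N_ring = 14 + 2·12 = 38
14(ω_s−ω_c) = −38(ω_r−ω_c),  ω_c=0, ω_s=1
ω_r = 0 − (14/38)(1−0) = -7/19
ω_r/ω_s = -7/19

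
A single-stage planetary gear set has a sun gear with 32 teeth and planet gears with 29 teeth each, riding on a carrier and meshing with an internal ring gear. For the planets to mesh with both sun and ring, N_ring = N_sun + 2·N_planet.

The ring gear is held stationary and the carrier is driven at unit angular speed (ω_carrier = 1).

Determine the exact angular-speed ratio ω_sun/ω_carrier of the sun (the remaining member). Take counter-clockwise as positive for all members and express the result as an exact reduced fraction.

61/16

N_ring = 32 + 2·29 = 90
32(ω_s−ω_c) = −90(ω_r−ω_c),  ω_r=0, ω_c=1
ω_s = 1 − (90/32)(0−1) = 61/16
ω_s/ω_c = 61/16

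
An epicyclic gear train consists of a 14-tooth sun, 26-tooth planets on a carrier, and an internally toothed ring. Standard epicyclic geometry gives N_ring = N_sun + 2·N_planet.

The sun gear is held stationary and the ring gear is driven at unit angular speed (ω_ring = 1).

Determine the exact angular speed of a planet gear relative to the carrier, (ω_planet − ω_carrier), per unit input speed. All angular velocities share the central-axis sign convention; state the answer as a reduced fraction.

N_ring = 14 + 2·26 = 66
14(ω_s−ω_c) = −66(ω_r−ω_c),  ω_s=0, ω_r=1
14(0−ω_c) = −66(1−ω_c)  ⇒  80ω_c = 66  ⇒  ω_c = 33/40
sun–planet: 14·(0−33/40) = −26·(ω_p−ω_c)  ⇒  ω_p−ω_c = −(14/26)·(-33/40) = 231/520

231/520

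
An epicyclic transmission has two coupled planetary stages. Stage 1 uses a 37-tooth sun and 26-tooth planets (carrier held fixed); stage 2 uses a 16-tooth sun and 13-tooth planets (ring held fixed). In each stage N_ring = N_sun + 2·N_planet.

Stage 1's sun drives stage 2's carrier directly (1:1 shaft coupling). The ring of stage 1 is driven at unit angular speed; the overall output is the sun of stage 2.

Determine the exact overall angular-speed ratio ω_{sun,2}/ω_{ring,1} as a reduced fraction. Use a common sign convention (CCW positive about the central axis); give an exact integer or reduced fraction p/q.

-2581/296

Stage 1: N_ring = 37 + 2·26 = 89
Stage 1: 37(ω_s−ω_c) = −89(ω_r−ω_c),  ω_c=0, ω_r=1
Stage 1: ω_s = 0 − (89/37)(1−0) = -89/37
  ⇒ ω_s¹/ω_r¹ = -89/37
Stage 2: N_ring = 16 + 2·13 = 42
Stage 2: 16(ω_s−ω_c) = −42(ω_r−ω_c),  ω_r=0, ω_c=1
Stage 2: ω_s = 1 − (42/16)(0−1) = 29/8
  ⇒ ω_s²/ω_c² = 29/8
Coupling ω_c² = ω_s¹ ⇒ overall = -89/37 × 29/8 = -2581/296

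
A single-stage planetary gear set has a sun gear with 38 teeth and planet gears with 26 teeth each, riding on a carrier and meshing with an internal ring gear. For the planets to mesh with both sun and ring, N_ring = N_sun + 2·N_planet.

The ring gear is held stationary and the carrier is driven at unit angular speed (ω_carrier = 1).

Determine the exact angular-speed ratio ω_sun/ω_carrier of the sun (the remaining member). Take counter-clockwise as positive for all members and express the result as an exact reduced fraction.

64/19

N_ring = 38 + 2·26 = 90
38(ω_s−ω_c) = −90(ω_r−ω_c),  ω_r=0, ω_c=1
ω_s = 1 − (90/38)(0−1) = 64/19
ω_s/ω_c = 64/19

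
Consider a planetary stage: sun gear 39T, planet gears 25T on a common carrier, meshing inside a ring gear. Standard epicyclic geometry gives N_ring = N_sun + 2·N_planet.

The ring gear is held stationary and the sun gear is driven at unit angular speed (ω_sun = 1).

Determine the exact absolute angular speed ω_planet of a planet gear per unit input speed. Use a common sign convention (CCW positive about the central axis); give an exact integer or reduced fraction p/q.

N_ring = 39 + 2·25 = 89
39(ω_s−ω_c) = −89(ω_r−ω_c),  ω_r=0, ω_s=1
39(1−ω_c) = −89(0−ω_c)  ⇒  128ω_c = 39  ⇒  ω_c = 39/128
sun–planet: 39·(1−39/128) = −25·(ω_p−ω_c)  ⇒  ω_p−ω_c = −(39/25)·(89/128) = -3471/3200
ω_p = 39/128 − 3471/3200 = -39/50

-39/50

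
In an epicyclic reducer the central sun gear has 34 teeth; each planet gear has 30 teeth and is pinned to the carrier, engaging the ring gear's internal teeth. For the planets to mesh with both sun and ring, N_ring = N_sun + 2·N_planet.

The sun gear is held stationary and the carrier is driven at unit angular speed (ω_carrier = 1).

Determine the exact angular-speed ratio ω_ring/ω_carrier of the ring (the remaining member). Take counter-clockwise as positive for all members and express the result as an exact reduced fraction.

64/47

N_ring = 34 + 2·30 = 94
34(ω_s−ω_c) = −94(ω_r−ω_c),  ω_s=0, ω_c=1
ω_r = 1 − (34/94)(0−1) = 64/47
ω_r/ω_c = 64/47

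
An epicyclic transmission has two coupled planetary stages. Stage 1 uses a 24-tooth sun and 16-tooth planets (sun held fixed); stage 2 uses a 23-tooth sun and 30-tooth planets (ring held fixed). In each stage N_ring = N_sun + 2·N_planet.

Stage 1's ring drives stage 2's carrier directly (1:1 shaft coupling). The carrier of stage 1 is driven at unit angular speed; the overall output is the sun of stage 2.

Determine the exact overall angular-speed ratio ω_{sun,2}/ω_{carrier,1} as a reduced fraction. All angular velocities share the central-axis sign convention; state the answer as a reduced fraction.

1060/161

Stage 1: N_ring = 24 + 2·16 = 56
Stage 1: 24(ω_s−ω_c) = −56(ω_r−ω_c),  ω_s=0, ω_c=1
Stage 1: ω_r = 1 − (24/56)(0−1) = 10/7
  ⇒ ω_r¹/ω_c¹ = 10/7
Stage 2: N_ring = 23 + 2·30 = 83
Stage 2: 23(ω_s−ω_c) = −83(ω_r−ω_c),  ω_r=0, ω_c=1
Stage 2: ω_s = 1 − (83/23)(0−1) = 106/23
  ⇒ ω_s²/ω_c² = 106/23
Coupling ω_c² = ω_r¹ ⇒ overall = 10/7 × 106/23 = 1060/161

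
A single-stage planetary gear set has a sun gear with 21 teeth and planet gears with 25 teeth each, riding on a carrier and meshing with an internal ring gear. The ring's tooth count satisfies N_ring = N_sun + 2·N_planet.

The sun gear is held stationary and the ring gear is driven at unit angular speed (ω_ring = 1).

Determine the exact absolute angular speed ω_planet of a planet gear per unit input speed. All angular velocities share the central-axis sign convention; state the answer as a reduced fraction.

N_ring = 21 + 2·25 = 71
21(ω_s−ω_c) = −71(ω_r−ω_c),  ω_s=0, ω_r=1
21(0−ω_c) = −71(1−ω_c)  ⇒  92ω_c = 71  ⇒  ω_c = 71/92
sun–planet: 21·(0−71/92) = −25·(ω_p−ω_c)  ⇒  ω_p−ω_c = −(21/25)·(-71/92) = 1491/2300
ω_p = 71/92 + 1491/2300 = 71/50

71/50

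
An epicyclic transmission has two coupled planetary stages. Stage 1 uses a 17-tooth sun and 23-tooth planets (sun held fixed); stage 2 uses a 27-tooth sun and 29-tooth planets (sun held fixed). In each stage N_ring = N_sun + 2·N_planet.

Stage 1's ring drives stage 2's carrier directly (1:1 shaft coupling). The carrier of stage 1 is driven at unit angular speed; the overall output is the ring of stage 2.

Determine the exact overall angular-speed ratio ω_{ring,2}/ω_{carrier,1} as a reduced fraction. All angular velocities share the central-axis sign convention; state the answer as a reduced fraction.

256/153

Stage 1: N_ring = 17 + 2·23 = 63
Stage 1: 17(ω_s−ω_c) = −63(ω_r−ω_c),  ω_s=0, ω_c=1
Stage 1: ω_r = 1 − (17/63)(0−1) = 80/63
  ⇒ ω_r¹/ω_c¹ = 80/63
Stage 2: N_ring = 27 + 2·29 = 85
Stage 2: 27(ω_s−ω_c) = −85(ω_r−ω_c),  ω_s=0, ω_c=1
Stage 2: ω_r = 1 − (27/85)(0−1) = 112/85
  ⇒ ω_r²/ω_c² = 112/85
Coupling ω_c² = ω_r¹ ⇒ overall = 80/63 × 112/85 = 256/153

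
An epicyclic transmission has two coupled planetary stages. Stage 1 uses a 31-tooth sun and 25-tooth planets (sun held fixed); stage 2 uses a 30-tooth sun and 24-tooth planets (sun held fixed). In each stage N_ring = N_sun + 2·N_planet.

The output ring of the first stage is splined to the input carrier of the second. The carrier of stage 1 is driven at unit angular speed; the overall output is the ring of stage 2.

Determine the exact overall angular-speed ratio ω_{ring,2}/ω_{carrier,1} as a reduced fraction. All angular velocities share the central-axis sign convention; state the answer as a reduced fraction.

224/117

Stage 1: N_ring = 31 + 2·25 = 81
Stage 1: 31(ω_s−ω_c) = −81(ω_r−ω_c),  ω_s=0, ω_c=1
Stage 1: ω_r = 1 − (31/81)(0−1) = 112/81
  ⇒ ω_r¹/ω_c¹ = 112/81
Stage 2: N_ring = 30 + 2·24 = 78
Stage 2: 30(ω_s−ω_c) = −78(ω_r−ω_c),  ω_s=0, ω_c=1
Stage 2: ω_r = 1 − (30/78)(0−1) = 18/13
  ⇒ ω_r²/ω_c² = 18/13
Coupling ω_c² = ω_r¹ ⇒ overall = 112/81 × 18/13 = 224/117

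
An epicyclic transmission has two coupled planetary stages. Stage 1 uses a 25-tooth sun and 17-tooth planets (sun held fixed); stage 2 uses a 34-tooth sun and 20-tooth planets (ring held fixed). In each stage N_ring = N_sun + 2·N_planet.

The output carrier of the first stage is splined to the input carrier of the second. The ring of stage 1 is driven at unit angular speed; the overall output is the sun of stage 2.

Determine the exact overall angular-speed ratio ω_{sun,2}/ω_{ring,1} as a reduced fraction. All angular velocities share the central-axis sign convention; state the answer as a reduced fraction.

531/238

Stage 1: N_ring = 25 + 2·17 = 59
Stage 1: 25(ω_s−ω_c) = −59(ω_r−ω_c),  ω_s=0, ω_r=1
Stage 1: 25(0−ω_c) = −59(1−ω_c)  ⇒  84ω_c = 59  ⇒  ω_c = 59/84
  ⇒ ω_c¹/ω_r¹ = 59/84
Stage 2: N_ring = 34 + 2·20 = 74
Stage 2: 34(ω_s−ω_c) = −74(ω_r−ω_c),  ω_r=0, ω_c=1
Stage 2: ω_s = 1 − (74/34)(0−1) = 54/17
  ⇒ ω_s²/ω_c² = 54/17
Coupling ω_c² = ω_c¹ ⇒ overall = 59/84 × 54/17 = 531/238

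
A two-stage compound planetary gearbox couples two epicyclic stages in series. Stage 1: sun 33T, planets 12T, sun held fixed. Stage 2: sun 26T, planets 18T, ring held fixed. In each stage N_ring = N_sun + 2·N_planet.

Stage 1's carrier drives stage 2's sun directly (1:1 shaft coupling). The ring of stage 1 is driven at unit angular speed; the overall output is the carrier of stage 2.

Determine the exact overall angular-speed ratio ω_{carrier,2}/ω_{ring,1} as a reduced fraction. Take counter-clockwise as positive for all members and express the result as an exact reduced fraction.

247/1320

Stage 1: N_ring = 33 + 2·12 = 57
Stage 1: 33(ω_s−ω_c) = −57(ω_r−ω_c),  ω_s=0, ω_r=1
Stage 1: 33(0−ω_c) = −57(1−ω_c)  ⇒  90ω_c = 57  ⇒  ω_c = 19/30
  ⇒ ω_c¹/ω_r¹ = 19/30
Stage 2: N_ring = 26 + 2·18 = 62
Stage 2: 26(ω_s−ω_c) = −62(ω_r−ω_c),  ω_r=0, ω_s=1
Stage 2: 26(1−ω_c) = −62(0−ω_c)  ⇒  88ω_c = 26  ⇒  ω_c = 13/44
  ⇒ ω_c²/ω_s² = 13/44
Coupling ω_s² = ω_c¹ ⇒ overall = 19/30 × 13/44 = 247/1320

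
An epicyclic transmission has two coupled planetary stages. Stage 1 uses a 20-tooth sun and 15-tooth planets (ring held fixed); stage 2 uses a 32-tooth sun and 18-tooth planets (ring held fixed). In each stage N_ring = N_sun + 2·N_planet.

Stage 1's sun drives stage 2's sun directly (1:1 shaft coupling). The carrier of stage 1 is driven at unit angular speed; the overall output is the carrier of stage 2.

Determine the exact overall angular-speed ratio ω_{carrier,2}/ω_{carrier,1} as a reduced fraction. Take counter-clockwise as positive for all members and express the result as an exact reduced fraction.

Stage 1: N_ring = 20 + 2·15 = 50
Stage 1: 20(ω_s−ω_c) = −50(ω_r−ω_c),  ω_r=0, ω_c=1
Stage 1: ω_s = 1 − (50/20)(0−1) = 7/2
  ⇒ ω_s¹/ω_c¹ = 7/2
Stage 2: N_ring = 32 + 2·18 = 68
Stage 2: 32(ω_s−ω_c) = −68(ω_r−ω_c),  ω_r=0, ω_s=1
Stage 2: 32(1−ω_c) = −68(0−ω_c)  ⇒  100ω_c = 32  ⇒  ω_c = 8/25
  ⇒ ω_c²/ω_s² = 8/25
Coupling ω_s² = ω_s¹ ⇒ overall = 7/2 × 8/25 = 28/25

28/25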